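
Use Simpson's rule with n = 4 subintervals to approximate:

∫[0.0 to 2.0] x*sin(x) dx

f(x) = x*sin(x)
a = 0.0, b = 2.0, n = 4
h = (b - a)/n = 0.500000

Simpson's rule: (h/3)[f(x₀) + 4f(x₁) + 2f(x₂) + ... + f(xₙ)]

x_0 = 0.0000, f(x_0) = 0.000000, coefficient = 1
x_1 = 0.5000, f(x_1) = 0.239713, coefficient = 4
x_2 = 1.0000, f(x_2) = 0.841471, coefficient = 2
x_3 = 1.5000, f(x_3) = 1.496242, coefficient = 4
x_4 = 2.0000, f(x_4) = 1.818595, coefficient = 1

I ≈ (0.500000/3) × 10.445358 = 1.740893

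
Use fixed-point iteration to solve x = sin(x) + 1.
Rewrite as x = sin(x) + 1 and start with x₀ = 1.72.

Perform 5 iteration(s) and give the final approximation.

Equation: x = sin(x) + 1
Fixed-point form: x = sin(x) + 1
x₀ = 1.72

x_1 = g(1.720000) = 1.988890
x_2 = g(1.988890) = 1.913865
x_3 = g(1.913865) = 1.941727
x_4 = g(1.941727) = 1.931990
x_5 = g(1.931990) = 1.935476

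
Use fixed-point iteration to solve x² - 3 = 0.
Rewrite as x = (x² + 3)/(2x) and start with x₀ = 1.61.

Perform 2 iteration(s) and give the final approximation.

Equation: x² - 3 = 0
Fixed-point form: x = (x² + 3)/(2x)
x₀ = 1.61

x_1 = g(1.610000) = 1.736677
x_2 = g(1.736677) = 1.732057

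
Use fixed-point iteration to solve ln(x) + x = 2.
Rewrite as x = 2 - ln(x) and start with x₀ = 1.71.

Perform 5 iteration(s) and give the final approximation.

Equation: ln(x) + x = 2
Fixed-point form: x = 2 - ln(x)
x₀ = 1.71

x_1 = g(1.710000) = 1.463507
x_2 = g(1.463507) = 1.619165
x_3 = g(1.619165) = 1.518090
x_4 = g(1.518090) = 1.582547
x_5 = g(1.582547) = 1.540964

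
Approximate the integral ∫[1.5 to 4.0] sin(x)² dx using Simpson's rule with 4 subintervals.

f(x) = sin(x)²
a = 1.5, b = 4.0, n = 4
h = (b - a)/n = 0.625000

Simpson's rule: (h/3)[f(x₀) + 4f(x₁) + 2f(x₂) + ... + f(xₙ)]

x_0 = 1.5000, f(x_0) = 0.994996, coefficient = 1
x_1 = 2.1250, f(x_1) = 0.723044, coefficient = 4
x_2 = 2.7500, f(x_2) = 0.145665, coefficient = 2
x_3 = 3.3750, f(x_3) = 0.053497, coefficient = 4
x_4 = 4.0000, f(x_4) = 0.572750, coefficient = 1

I ≈ (0.625000/3) × 4.965239 = 1.034425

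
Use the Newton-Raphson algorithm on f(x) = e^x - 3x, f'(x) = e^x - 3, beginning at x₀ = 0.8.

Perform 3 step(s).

f(x) = e^x - 3x
f'(x) = e^x - 3
x₀ = 0.8

Newton-Raphson formula: x_{n+1} = x_n - f(x_n)/f'(x_n)

Iteration 1:
  f(0.800000) = -0.174459
  f'(0.800000) = -0.774459
  x_1 = 0.800000 - (-0.174459)/(-0.774459) = 0.574734
Iteration 2:
  f(0.574734) = 0.052456
  f'(0.574734) = -1.223342
  x_2 = 0.574734 - 0.052456/(-1.223342) = 0.617613
Iteration 3:
  f(0.617613) = 0.001657
  f'(0.617613) = -1.145504
  x_3 = 0.617613 - 0.001657/(-1.145504) = 0.619060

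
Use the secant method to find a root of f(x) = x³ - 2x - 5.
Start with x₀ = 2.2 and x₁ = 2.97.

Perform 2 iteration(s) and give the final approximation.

f(x) = x³ - 2x - 5
x₀ = 2.2, x₁ = 2.97

Secant formula: x_{n+1} = x_n - f(x_n)(x_n - x_{n-1})/(f(x_n) - f(x_{n-1}))

Iteration 1:
  f(2.200000) = 1.248000
  f(2.970000) = 15.258073
  x_2 = 2.970000 - 15.258073×(2.970000 - 2.200000)/(15.258073 - 1.248000)
       = 2.131409
Iteration 2:
  f(2.970000) = 15.258073
  f(2.131409) = 0.419973
  x_3 = 2.131409 - 0.419973×(2.131409 - 2.970000)/(0.419973 - 15.258073)
       = 2.107674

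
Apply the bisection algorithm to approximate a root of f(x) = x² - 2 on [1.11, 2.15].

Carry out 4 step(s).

f(x) = x² - 2
Initial interval: [1.11, 2.15]

Iteration 1:
  c_1 = (1.110000 + 2.150000)/2 = 1.630000
  f(c_1) = f(1.630000) = 0.656900
  f(a) × f(c) < 0, new interval: [1.110000, 1.630000]
Iteration 2:
  c_2 = (1.110000 + 1.630000)/2 = 1.370000
  f(c_2) = f(1.370000) = -0.123100
  f(a) × f(c) ≥ 0, new interval: [1.370000, 1.630000]
Iteration 3:
  c_3 = (1.370000 + 1.630000)/2 = 1.500000
  f(c_3) = f(1.500000) = 0.250000
  f(a) × f(c) < 0, new interval: [1.370000, 1.500000]
Iteration 4:
  c_4 = (1.370000 + 1.500000)/2 = 1.435000
  f(c_4) = f(1.435000) = 0.059225
  f(a) × f(c) < 0, new interval: [1.370000, 1.435000]

After 4 iteration(s), the approximation is c_4 = 1.435000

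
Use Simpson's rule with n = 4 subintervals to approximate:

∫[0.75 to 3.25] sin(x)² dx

f(x) = sin(x)²
a = 0.75, b = 3.25, n = 4
h = (b - a)/n = 0.625000

Simpson's rule: (h/3)[f(x₀) + 4f(x₁) + 2f(x₂) + ... + f(xₙ)]

x_0 = 0.7500, f(x_0) = 0.464631, coefficient = 1
x_1 = 1.3750, f(x_1) = 0.962151, coefficient = 4
x_2 = 2.0000, f(x_2) = 0.826822, coefficient = 2
x_3 = 2.6250, f(x_3) = 0.243957, coefficient = 4
x_4 = 3.2500, f(x_4) = 0.011706, coefficient = 1

I ≈ (0.625000/3) × 6.954415 = 1.448836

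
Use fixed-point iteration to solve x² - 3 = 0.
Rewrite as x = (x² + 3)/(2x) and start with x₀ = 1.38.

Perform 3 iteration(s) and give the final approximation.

Equation: x² - 3 = 0
Fixed-point form: x = (x² + 3)/(2x)
x₀ = 1.38

x_1 = g(1.380000) = 1.776957
x_2 = g(1.776957) = 1.732618
x_3 = g(1.732618) = 1.732051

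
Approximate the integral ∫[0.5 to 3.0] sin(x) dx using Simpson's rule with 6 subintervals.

f(x) = sin(x)
a = 0.5, b = 3.0, n = 6
h = (b - a)/n = 0.416667

Simpson's rule: (h/3)[f(x₀) + 4f(x₁) + 2f(x₂) + ... + f(xₙ)]

x_0 = 0.5000, f(x_0) = 0.479426, coefficient = 1
x_1 = 0.9167, f(x_1) = 0.793578, coefficient = 4
x_2 = 1.3333, f(x_2) = 0.971938, coefficient = 2
x_3 = 1.7500, f(x_3) = 0.983986, coefficient = 4
x_4 = 2.1667, f(x_4) = 0.827660, coefficient = 2
x_5 = 2.5833, f(x_5) = 0.529711, coefficient = 4
x_6 = 3.0000, f(x_6) = 0.141120, coefficient = 1

I ≈ (0.416667/3) × 13.448839 = 1.867894
Exact value: 1.867575
Error: 0.000319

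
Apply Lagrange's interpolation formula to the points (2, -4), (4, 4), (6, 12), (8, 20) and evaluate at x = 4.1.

Lagrange interpolation formula:
P(x) = Σ yᵢ × Lᵢ(x)
where Lᵢ(x) = Π_{j≠i} (x - xⱼ)/(xᵢ - xⱼ)

L_0(4.1) = (4.1 - 4)/(2 - 4) × (4.1 - 6)/(2 - 6) × (4.1 - 8)/(2 - 8) = -0.015437
L_1(4.1) = (4.1 - 2)/(4 - 2) × (4.1 - 6)/(4 - 6) × (4.1 - 8)/(4 - 8) = 0.972563
L_2(4.1) = (4.1 - 2)/(6 - 2) × (4.1 - 4)/(6 - 4) × (4.1 - 8)/(6 - 8) = 0.051187
L_3(4.1) = (4.1 - 2)/(8 - 2) × (4.1 - 4)/(8 - 4) × (4.1 - 6)/(8 - 6) = -0.008312

P(4.1) = (-4)×L_0(4.1) + 4×L_1(4.1) + 12×L_2(4.1) + 20×L_3(4.1)
P(4.1) = 4.400000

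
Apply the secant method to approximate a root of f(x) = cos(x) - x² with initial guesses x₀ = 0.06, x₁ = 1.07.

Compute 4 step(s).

f(x) = cos(x) - x²
x₀ = 0.06, x₁ = 1.07

Secant formula: x_{n+1} = x_n - f(x_n)(x_n - x_{n-1})/(f(x_n) - f(x_{n-1}))

Iteration 1:
  f(0.060000) = 0.994601
  f(1.070000) = -0.664776
  x_2 = 1.070000 - (-0.664776)×(1.070000 - 0.060000)/(-0.664776 - 0.994601)
       = 0.665376
Iteration 2:
  f(1.070000) = -0.664776
  f(0.665376) = 0.343960
  x_3 = 0.665376 - 0.343960×(0.665376 - 1.070000)/(0.343960 - (-0.664776))
       = 0.803345
Iteration 3:
  f(0.665376) = 0.343960
  f(0.803345) = 0.048940
  x_4 = 0.803345 - 0.048940×(0.803345 - 0.665376)/(0.048940 - 0.343960)
       = 0.826232
Iteration 4:
  f(0.803345) = 0.048940
  f(0.826232) = -0.005009
  x_5 = 0.826232 - (-0.005009)×(0.826232 - 0.803345)/(-0.005009 - 0.048940)
       = 0.824107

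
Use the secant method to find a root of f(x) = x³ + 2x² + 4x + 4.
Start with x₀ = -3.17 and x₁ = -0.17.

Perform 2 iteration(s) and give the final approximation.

f(x) = x³ + 2x² + 4x + 4
x₀ = -3.17, x₁ = -0.17

Secant formula: x_{n+1} = x_n - f(x_n)(x_n - x_{n-1})/(f(x_n) - f(x_{n-1}))

Iteration 1:
  f(-3.170000) = -20.437213
  f(-0.170000) = 3.372887
  x_2 = -0.170000 - 3.372887×(-0.170000 - (-3.170000))/(3.372887 - (-20.437213))
       = -0.594973
Iteration 2:
  f(-0.170000) = 3.372887
  f(-0.594973) = 2.117476
  x_3 = -0.594973 - 2.117476×(-0.594973 - (-0.170000))/(2.117476 - 3.372887)
       = -1.311768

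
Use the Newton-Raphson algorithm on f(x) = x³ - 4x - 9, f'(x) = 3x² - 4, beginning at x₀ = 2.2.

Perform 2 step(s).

f(x) = x³ - 4x - 9
f'(x) = 3x² - 4
x₀ = 2.2

Newton-Raphson formula: x_{n+1} = x_n - f(x_n)/f'(x_n)

Iteration 1:
  f(2.200000) = -7.152000
  f'(2.200000) = 10.520000
  x_1 = 2.200000 - (-7.152000)/10.520000 = 2.879848
Iteration 2:
  f(2.879848) = 3.364696
  f'(2.879848) = 20.880572
  x_2 = 2.879848 - 3.364696/20.880572 = 2.718708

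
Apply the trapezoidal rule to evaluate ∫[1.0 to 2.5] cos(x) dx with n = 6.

f(x) = cos(x)
a = 1.0, b = 2.5, n = 6
h = (b - a)/n = 0.250000

Trapezoidal rule: (h/2)[f(x₀) + 2f(x₁) + 2f(x₂) + ... + f(xₙ)]

x_0 = 1.0000, f(x_0) = 0.540302, coefficient = 1
x_1 = 1.2500, f(x_1) = 0.315322, coefficient = 2
x_2 = 1.5000, f(x_2) = 0.070737, coefficient = 2
x_3 = 1.7500, f(x_3) = -0.178246, coefficient = 2
x_4 = 2.0000, f(x_4) = -0.416147, coefficient = 2
x_5 = 2.2500, f(x_5) = -0.628174, coefficient = 2
x_6 = 2.5000, f(x_6) = -0.801144, coefficient = 1

I ≈ (0.250000/2) × -1.933855 = -0.241732
Exact value: -0.242999
Error: 0.001267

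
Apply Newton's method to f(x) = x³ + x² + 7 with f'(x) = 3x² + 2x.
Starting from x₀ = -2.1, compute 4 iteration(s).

f(x) = x³ + x² + 7
f'(x) = 3x² + 2x
x₀ = -2.1

Newton-Raphson formula: x_{n+1} = x_n - f(x_n)/f'(x_n)

Iteration 1:
  f(-2.100000) = 2.149000
  f'(-2.100000) = 9.030000
  x_1 = -2.100000 - 2.149000/9.030000 = -2.337984
Iteration 2:
  f(-2.337984) = -0.313653
  f'(-2.337984) = 11.722546
  x_2 = -2.337984 - (-0.313653)/11.722546 = -2.311228
Iteration 3:
  f(-2.311228) = -0.004286
  f'(-2.311228) = 11.402870
  x_3 = -2.311228 - (-0.004286)/11.402870 = -2.310852
Iteration 4:
  f(-2.310852) = -0.000001
  f'(-2.310852) = 11.398410
  x_4 = -2.310852 - (-0.000001)/11.398410 = -2.310852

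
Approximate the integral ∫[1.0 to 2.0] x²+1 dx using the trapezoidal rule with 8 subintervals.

f(x) = x²+1
a = 1.0, b = 2.0, n = 8
h = (b - a)/n = 0.125000

Trapezoidal rule: (h/2)[f(x₀) + 2f(x₁) + 2f(x₂) + ... + f(xₙ)]

x_0 = 1.0000, f(x_0) = 2.000000, coefficient = 1
x_1 = 1.1250, f(x_1) = 2.265625, coefficient = 2
x_2 = 1.2500, f(x_2) = 2.562500, coefficient = 2
x_3 = 1.3750, f(x_3) = 2.890625, coefficient = 2
x_4 = 1.5000, f(x_4) = 3.250000, coefficient = 2
x_5 = 1.6250, f(x_5) = 3.640625, coefficient = 2
x_6 = 1.7500, f(x_6) = 4.062500, coefficient = 2
x_7 = 1.8750, f(x_7) = 4.515625, coefficient = 2
x_8 = 2.0000, f(x_8) = 5.000000, coefficient = 1

I ≈ (0.125000/2) × 53.375000 = 3.335938
Exact value: 3.333333
Error: 0.002604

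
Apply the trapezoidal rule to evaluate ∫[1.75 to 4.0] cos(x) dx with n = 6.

f(x) = cos(x)
a = 1.75, b = 4.0, n = 6
h = (b - a)/n = 0.375000

Trapezoidal rule: (h/2)[f(x₀) + 2f(x₁) + 2f(x₂) + ... + f(xₙ)]

x_0 = 1.7500, f(x_0) = -0.178246, coefficient = 1
x_1 = 2.1250, f(x_1) = -0.526266, coefficient = 2
x_2 = 2.5000, f(x_2) = -0.801144, coefficient = 2
x_3 = 2.8750, f(x_3) = -0.964674, coefficient = 2
x_4 = 3.2500, f(x_4) = -0.994130, coefficient = 2
x_5 = 3.6250, f(x_5) = -0.885416, coefficient = 2
x_6 = 4.0000, f(x_6) = -0.653644, coefficient = 1

I ≈ (0.375000/2) × -9.175150 = -1.720341
Exact value: -1.740788
Error: 0.020448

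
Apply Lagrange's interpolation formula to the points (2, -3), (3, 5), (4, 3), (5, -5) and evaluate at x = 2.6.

Lagrange interpolation formula:
P(x) = Σ yᵢ × Lᵢ(x)
where Lᵢ(x) = Π_{j≠i} (x - xⱼ)/(xᵢ - xⱼ)

L_0(2.6) = (2.6 - 3)/(2 - 3) × (2.6 - 4)/(2 - 4) × (2.6 - 5)/(2 - 5) = 0.224000
L_1(2.6) = (2.6 - 2)/(3 - 2) × (2.6 - 4)/(3 - 4) × (2.6 - 5)/(3 - 5) = 1.008000
L_2(2.6) = (2.6 - 2)/(4 - 2) × (2.6 - 3)/(4 - 3) × (2.6 - 5)/(4 - 5) = -0.288000
L_3(2.6) = (2.6 - 2)/(5 - 2) × (2.6 - 3)/(5 - 3) × (2.6 - 4)/(5 - 4) = 0.056000

P(2.6) = (-3)×L_0(2.6) + 5×L_1(2.6) + 3×L_2(2.6) + (-5)×L_3(2.6)
P(2.6) = 3.224000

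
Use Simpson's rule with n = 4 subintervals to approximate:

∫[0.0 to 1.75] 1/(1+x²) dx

f(x) = 1/(1+x²)
a = 0.0, b = 1.75, n = 4
h = (b - a)/n = 0.437500

Simpson's rule: (h/3)[f(x₀) + 4f(x₁) + 2f(x₂) + ... + f(xₙ)]

x_0 = 0.0000, f(x_0) = 1.000000, coefficient = 1
x_1 = 0.4375, f(x_1) = 0.839344, coefficient = 4
x_2 = 0.8750, f(x_2) = 0.566372, coefficient = 2
x_3 = 1.3125, f(x_3) = 0.367288, coefficient = 4
x_4 = 1.7500, f(x_4) = 0.246154, coefficient = 1

I ≈ (0.437500/3) × 7.205428 = 1.050792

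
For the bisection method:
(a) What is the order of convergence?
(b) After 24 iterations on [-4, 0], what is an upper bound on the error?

(a) Bisection has linear (order 1) convergence; the error is halved each step.

(b) Error bound = (b-a)/2^n = (0 - (-4))/2^{24}
    = 4/2^{24}

(a) 1 (linear); (b) error ≤ 2.38e-07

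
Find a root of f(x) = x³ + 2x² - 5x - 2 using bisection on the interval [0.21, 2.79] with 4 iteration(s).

f(x) = x³ + 2x² - 5x - 2
Initial interval: [0.21, 2.79]

Iteration 1:
  c_1 = (0.210000 + 2.790000)/2 = 1.500000
  f(c_1) = f(1.500000) = -1.625000
  f(a) × f(c) ≥ 0, new interval: [1.500000, 2.790000]
Iteration 2:
  c_2 = (1.500000 + 2.790000)/2 = 2.145000
  f(c_2) = f(2.145000) = 6.346249
  f(a) × f(c) < 0, new interval: [1.500000, 2.145000]
Iteration 3:
  c_3 = (1.500000 + 2.145000)/2 = 1.822500
  f(c_3) = f(1.822500) = 1.583958
  f(a) × f(c) < 0, new interval: [1.500000, 1.822500]
Iteration 4:
  c_4 = (1.500000 + 1.822500)/2 = 1.661250
  f(c_4) = f(1.661250) = -0.202110
  f(a) × f(c) ≥ 0, new interval: [1.661250, 1.822500]

After 4 iteration(s), the approximation is c_4 = 1.661250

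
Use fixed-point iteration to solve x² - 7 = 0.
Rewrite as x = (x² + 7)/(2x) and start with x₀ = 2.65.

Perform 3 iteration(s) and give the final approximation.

Equation: x² - 7 = 0
Fixed-point form: x = (x² + 7)/(2x)
x₀ = 2.65

x_1 = g(2.650000) = 2.645755
x_2 = g(2.645755) = 2.645751
x_3 = g(2.645751) = 2.645751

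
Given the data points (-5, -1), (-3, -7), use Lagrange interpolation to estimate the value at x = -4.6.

Lagrange interpolation formula:
P(x) = Σ yᵢ × Lᵢ(x)
where Lᵢ(x) = Π_{j≠i} (x - xⱼ)/(xᵢ - xⱼ)

L_0(-4.6) = (-4.6 - (-3))/(-5 - (-3)) = 0.800000
L_1(-4.6) = (-4.6 - (-5))/(-3 - (-5)) = 0.200000

P(-4.6) = (-1)×L_0(-4.6) + (-7)×L_1(-4.6)
P(-4.6) = -2.200000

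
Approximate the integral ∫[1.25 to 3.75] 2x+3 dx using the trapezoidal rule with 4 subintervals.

f(x) = 2x+3
a = 1.25, b = 3.75, n = 4
h = (b - a)/n = 0.625000

Trapezoidal rule: (h/2)[f(x₀) + 2f(x₁) + 2f(x₂) + ... + f(xₙ)]

x_0 = 1.2500, f(x_0) = 5.500000, coefficient = 1
x_1 = 1.8750, f(x_1) = 6.750000, coefficient = 2
x_2 = 2.5000, f(x_2) = 8.000000, coefficient = 2
x_3 = 3.1250, f(x_3) = 9.250000, coefficient = 2
x_4 = 3.7500, f(x_4) = 10.500000, coefficient = 1

I ≈ (0.625000/2) × 64.000000 = 20.000000
Exact value: 20.000000
Error: 0.000000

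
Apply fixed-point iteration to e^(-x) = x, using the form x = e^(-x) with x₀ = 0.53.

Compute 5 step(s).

Equation: e^(-x) = x
Fixed-point form: x = e^(-x)
x₀ = 0.53

x_1 = g(0.530000) = 0.588605
x_2 = g(0.588605) = 0.555101
x_3 = g(0.555101) = 0.574014
x_4 = g(0.574014) = 0.563260
x_5 = g(0.563260) = 0.569350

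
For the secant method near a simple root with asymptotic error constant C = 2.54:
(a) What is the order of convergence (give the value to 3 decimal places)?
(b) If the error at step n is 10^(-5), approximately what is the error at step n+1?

(a) Secant method has superlinear convergence with order φ = (1+√5)/2 ≈ 1.618.
    This means |e_{n+1}| ≈ C|e_n|^1.618.

(b) With |e_n| = 10^(-5) and C = 2.54:
    |e_{n+1}| ≈ 2.54 × (10^(-5))^1.618 = 2.54 × 10^(-8.09)

(a) ≈ 1.618 (golden ratio); (b) |e_{n+1}| ≈ 2.064e-08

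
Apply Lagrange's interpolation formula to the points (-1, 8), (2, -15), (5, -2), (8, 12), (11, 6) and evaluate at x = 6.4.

Lagrange interpolation formula:
P(x) = Σ yᵢ × Lᵢ(x)
where Lᵢ(x) = Π_{j≠i} (x - xⱼ)/(xᵢ - xⱼ)

L_0(6.4) = (6.4 - 2)/(-1 - 2) × (6.4 - 5)/(-1 - 5) × (6.4 - 8)/(-1 - 8) × (6.4 - 11)/(-1 - 11) = 0.023322
L_1(6.4) = (6.4 - (-1))/(2 - (-1)) × (6.4 - 5)/(2 - 5) × (6.4 - 8)/(2 - 8) × (6.4 - 11)/(2 - 11) = -0.156892
L_2(6.4) = (6.4 - (-1))/(5 - (-1)) × (6.4 - 2)/(5 - 2) × (6.4 - 8)/(5 - 8) × (6.4 - 11)/(5 - 11) = 0.739635
L_3(6.4) = (6.4 - (-1))/(8 - (-1)) × (6.4 - 2)/(8 - 2) × (6.4 - 5)/(8 - 5) × (6.4 - 11)/(8 - 11) = 0.431453
L_4(6.4) = (6.4 - (-1))/(11 - (-1)) × (6.4 - 2)/(11 - 2) × (6.4 - 5)/(11 - 5) × (6.4 - 8)/(11 - 8) = -0.037518

P(6.4) = 8×L_0(6.4) + (-15)×L_1(6.4) + (-2)×L_2(6.4) + 12×L_3(6.4) + 6×L_4(6.4)
P(6.4) = 6.013024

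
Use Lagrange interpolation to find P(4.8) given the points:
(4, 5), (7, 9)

Lagrange interpolation formula:
P(x) = Σ yᵢ × Lᵢ(x)
where Lᵢ(x) = Π_{j≠i} (x - xⱼ)/(xᵢ - xⱼ)

L_0(4.8) = (4.8 - 7)/(4 - 7) = 0.733333
L_1(4.8) = (4.8 - 4)/(7 - 4) = 0.266667

P(4.8) = 5×L_0(4.8) + 9×L_1(4.8)
P(4.8) = 6.066667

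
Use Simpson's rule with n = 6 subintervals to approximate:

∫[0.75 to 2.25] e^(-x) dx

f(x) = e^(-x)
a = 0.75, b = 2.25, n = 6
h = (b - a)/n = 0.250000

Simpson's rule: (h/3)[f(x₀) + 4f(x₁) + 2f(x₂) + ... + f(xₙ)]

x_0 = 0.7500, f(x_0) = 0.472367, coefficient = 1
x_1 = 1.0000, f(x_1) = 0.367879, coefficient = 4
x_2 = 1.2500, f(x_2) = 0.286505, coefficient = 2
x_3 = 1.5000, f(x_3) = 0.223130, coefficient = 4
x_4 = 1.7500, f(x_4) = 0.173774, coefficient = 2
x_5 = 2.0000, f(x_5) = 0.135335, coefficient = 4
x_6 = 2.2500, f(x_6) = 0.105399, coefficient = 1

I ≈ (0.250000/3) × 4.403703 = 0.366975
Exact value: 0.366967
Error: 0.000008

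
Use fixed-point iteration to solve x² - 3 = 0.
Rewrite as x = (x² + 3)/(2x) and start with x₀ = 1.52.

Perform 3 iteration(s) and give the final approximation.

Equation: x² - 3 = 0
Fixed-point form: x = (x² + 3)/(2x)
x₀ = 1.52

x_1 = g(1.520000) = 1.746842
x_2 = g(1.746842) = 1.732113
x_3 = g(1.732113) = 1.732051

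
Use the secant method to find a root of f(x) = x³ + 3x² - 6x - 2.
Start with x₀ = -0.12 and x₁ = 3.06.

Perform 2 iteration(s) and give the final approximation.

f(x) = x³ + 3x² - 6x - 2
x₀ = -0.12, x₁ = 3.06

Secant formula: x_{n+1} = x_n - f(x_n)(x_n - x_{n-1})/(f(x_n) - f(x_{n-1}))

Iteration 1:
  f(-0.120000) = -1.238528
  f(3.060000) = 36.383416
  x_2 = 3.060000 - 36.383416×(3.060000 - (-0.120000))/(36.383416 - (-1.238528))
       = -0.015313
Iteration 2:
  f(3.060000) = 36.383416
  f(-0.015313) = -1.907421
  x_3 = -0.015313 - (-1.907421)×(-0.015313 - 3.060000)/(-1.907421 - 36.383416)
       = 0.137880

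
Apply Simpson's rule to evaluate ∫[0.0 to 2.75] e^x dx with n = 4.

f(x) = e^x
a = 0.0, b = 2.75, n = 4
h = (b - a)/n = 0.687500

Simpson's rule: (h/3)[f(x₀) + 4f(x₁) + 2f(x₂) + ... + f(xₙ)]

x_0 = 0.0000, f(x_0) = 1.000000, coefficient = 1
x_1 = 0.6875, f(x_1) = 1.988737, coefficient = 4
x_2 = 1.3750, f(x_2) = 3.955077, coefficient = 2
x_3 = 2.0625, f(x_3) = 7.865609, coefficient = 4
x_4 = 2.7500, f(x_4) = 15.642632, coefficient = 1

I ≈ (0.687500/3) × 63.970172 = 14.659831
Exact value: 14.642632
Error: 0.017199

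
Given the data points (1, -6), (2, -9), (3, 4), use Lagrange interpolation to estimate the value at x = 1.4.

Lagrange interpolation formula:
P(x) = Σ yᵢ × Lᵢ(x)
where Lᵢ(x) = Π_{j≠i} (x - xⱼ)/(xᵢ - xⱼ)

L_0(1.4) = (1.4 - 2)/(1 - 2) × (1.4 - 3)/(1 - 3) = 0.480000
L_1(1.4) = (1.4 - 1)/(2 - 1) × (1.4 - 3)/(2 - 3) = 0.640000
L_2(1.4) = (1.4 - 1)/(3 - 1) × (1.4 - 2)/(3 - 2) = -0.120000

P(1.4) = (-6)×L_0(1.4) + (-9)×L_1(1.4) + 4×L_2(1.4)
P(1.4) = -9.120000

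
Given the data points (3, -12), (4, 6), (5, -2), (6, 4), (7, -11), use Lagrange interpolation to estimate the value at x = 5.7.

Lagrange interpolation formula:
P(x) = Σ yᵢ × Lᵢ(x)
where Lᵢ(x) = Π_{j≠i} (x - xⱼ)/(xᵢ - xⱼ)

L_0(5.7) = (5.7 - 4)/(3 - 4) × (5.7 - 5)/(3 - 5) × (5.7 - 6)/(3 - 6) × (5.7 - 7)/(3 - 7) = 0.019337
L_1(5.7) = (5.7 - 3)/(4 - 3) × (5.7 - 5)/(4 - 5) × (5.7 - 6)/(4 - 6) × (5.7 - 7)/(4 - 7) = -0.122850
L_2(5.7) = (5.7 - 3)/(5 - 3) × (5.7 - 4)/(5 - 4) × (5.7 - 6)/(5 - 6) × (5.7 - 7)/(5 - 7) = 0.447525
L_3(5.7) = (5.7 - 3)/(6 - 3) × (5.7 - 4)/(6 - 4) × (5.7 - 5)/(6 - 5) × (5.7 - 7)/(6 - 7) = 0.696150
L_4(5.7) = (5.7 - 3)/(7 - 3) × (5.7 - 4)/(7 - 4) × (5.7 - 5)/(7 - 5) × (5.7 - 6)/(7 - 6) = -0.040162

P(5.7) = (-12)×L_0(5.7) + 6×L_1(5.7) + (-2)×L_2(5.7) + 4×L_3(5.7) + (-11)×L_4(5.7)
P(5.7) = 1.362188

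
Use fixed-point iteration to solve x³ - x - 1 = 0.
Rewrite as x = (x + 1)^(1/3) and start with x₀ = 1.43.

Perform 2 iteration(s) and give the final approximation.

Equation: x³ - x - 1 = 0
Fixed-point form: x = (x + 1)^(1/3)
x₀ = 1.43

x_1 = g(1.430000) = 1.344421
x_2 = g(1.344421) = 1.328450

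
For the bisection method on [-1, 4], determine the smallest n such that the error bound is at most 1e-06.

We need (b-a)/2^n ≤ 1e-06
(4 - (-1))/2^n ≤ 1e-06
5/2^n ≤ 1e-06
2^n ≥ 5000000
n ≥ log₂(5000000) = 22.25
n ≥ 23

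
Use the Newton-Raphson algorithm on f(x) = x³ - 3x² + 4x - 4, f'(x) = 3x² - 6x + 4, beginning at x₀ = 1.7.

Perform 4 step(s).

f(x) = x³ - 3x² + 4x - 4
f'(x) = 3x² - 6x + 4
x₀ = 1.7

Newton-Raphson formula: x_{n+1} = x_n - f(x_n)/f'(x_n)

Iteration 1:
  f(1.700000) = -0.957000
  f'(1.700000) = 2.470000
  x_1 = 1.700000 - (-0.957000)/2.470000 = 2.087449
Iteration 2:
  f(2.087449) = 0.373409
  f'(2.087449) = 4.547639
  x_2 = 2.087449 - 0.373409/4.547639 = 2.005339
Iteration 3:
  f(2.005339) = 0.021442
  f'(2.005339) = 4.032119
  x_3 = 2.005339 - 0.021442/4.032119 = 2.000021
Iteration 4:
  f(2.000021) = 0.000085
  f'(2.000021) = 4.000128
  x_4 = 2.000021 - 0.000085/4.000128 = 2.000000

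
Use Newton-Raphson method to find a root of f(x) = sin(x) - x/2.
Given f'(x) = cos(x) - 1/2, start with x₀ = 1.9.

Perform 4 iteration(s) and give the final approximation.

f(x) = sin(x) - x/2
f'(x) = cos(x) - 1/2
x₀ = 1.9

Newton-Raphson formula: x_{n+1} = x_n - f(x_n)/f'(x_n)

Iteration 1:
  f(1.900000) = -0.003700
  f'(1.900000) = -0.823290
  x_1 = 1.900000 - (-0.003700)/(-0.823290) = 1.895506
Iteration 2:
  f(1.895506) = -0.000010
  f'(1.895506) = -0.819034
  x_2 = 1.895506 - (-0.000010)/(-0.819034) = 1.895494
Iteration 3:
  f(1.895494) = 0.000000
  f'(1.895494) = -0.819023
  x_3 = 1.895494 - 0.000000/(-0.819023) = 1.895494
Iteration 4:
  f(1.895494) = 0.000000
  f'(1.895494) = -0.819023
  x_4 = 1.895494 - 0.000000/(-0.819023) = 1.895494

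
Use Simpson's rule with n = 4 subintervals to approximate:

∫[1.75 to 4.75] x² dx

f(x) = x²
a = 1.75, b = 4.75, n = 4
h = (b - a)/n = 0.750000

Simpson's rule: (h/3)[f(x₀) + 4f(x₁) + 2f(x₂) + ... + f(xₙ)]

x_0 = 1.7500, f(x_0) = 3.062500, coefficient = 1
x_1 = 2.5000, f(x_1) = 6.250000, coefficient = 4
x_2 = 3.2500, f(x_2) = 10.562500, coefficient = 2
x_3 = 4.0000, f(x_3) = 16.000000, coefficient = 4
x_4 = 4.7500, f(x_4) = 22.562500, coefficient = 1

I ≈ (0.750000/3) × 135.750000 = 33.937500
Exact value: 33.937500
Error: 0.000000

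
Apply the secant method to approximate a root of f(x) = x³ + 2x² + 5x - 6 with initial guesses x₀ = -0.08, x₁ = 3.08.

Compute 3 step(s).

f(x) = x³ + 2x² + 5x - 6
x₀ = -0.08, x₁ = 3.08

Secant formula: x_{n+1} = x_n - f(x_n)(x_n - x_{n-1})/(f(x_n) - f(x_{n-1}))

Iteration 1:
  f(-0.080000) = -6.387712
  f(3.080000) = 57.590912
  x_2 = 3.080000 - 57.590912×(3.080000 - (-0.080000))/(57.590912 - (-6.387712))
       = 0.235499
Iteration 2:
  f(3.080000) = 57.590912
  f(0.235499) = -4.698527
  x_3 = 0.235499 - (-4.698527)×(0.235499 - 3.080000)/(-4.698527 - 57.590912)
       = 0.450061
Iteration 3:
  f(0.235499) = -4.698527
  f(0.450061) = -3.253423
  x_4 = 0.450061 - (-3.253423)×(0.450061 - 0.235499)/(-3.253423 - (-4.698527))
       = 0.933114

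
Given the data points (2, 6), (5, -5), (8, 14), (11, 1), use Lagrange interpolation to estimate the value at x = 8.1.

Lagrange interpolation formula:
P(x) = Σ yᵢ × Lᵢ(x)
where Lᵢ(x) = Π_{j≠i} (x - xⱼ)/(xᵢ - xⱼ)

L_0(8.1) = (8.1 - 5)/(2 - 5) × (8.1 - 8)/(2 - 8) × (8.1 - 11)/(2 - 11) = 0.005549
L_1(8.1) = (8.1 - 2)/(5 - 2) × (8.1 - 8)/(5 - 8) × (8.1 - 11)/(5 - 11) = -0.032759
L_2(8.1) = (8.1 - 2)/(8 - 2) × (8.1 - 5)/(8 - 5) × (8.1 - 11)/(8 - 11) = 1.015537
L_3(8.1) = (8.1 - 2)/(11 - 2) × (8.1 - 5)/(11 - 5) × (8.1 - 8)/(11 - 8) = 0.011673

P(8.1) = 6×L_0(8.1) + (-5)×L_1(8.1) + 14×L_2(8.1) + 1×L_3(8.1)
P(8.1) = 14.426284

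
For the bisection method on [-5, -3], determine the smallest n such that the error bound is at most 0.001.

We need (b-a)/2^n ≤ 0.001
(-3 - (-5))/2^n ≤ 0.001
2/2^n ≤ 0.001
2^n ≥ 2000
n ≥ log₂(2000) = 10.97
n ≥ 11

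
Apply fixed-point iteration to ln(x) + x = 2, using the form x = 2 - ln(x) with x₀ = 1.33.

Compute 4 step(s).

Equation: ln(x) + x = 2
Fixed-point form: x = 2 - ln(x)
x₀ = 1.33

x_1 = g(1.330000) = 1.714821
x_2 = g(1.714821) = 1.460691
x_3 = g(1.460691) = 1.621090
x_4 = g(1.621090) = 1.516901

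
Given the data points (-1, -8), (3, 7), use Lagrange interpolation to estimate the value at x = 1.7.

Lagrange interpolation formula:
P(x) = Σ yᵢ × Lᵢ(x)
where Lᵢ(x) = Π_{j≠i} (x - xⱼ)/(xᵢ - xⱼ)

L_0(1.7) = (1.7 - 3)/(-1 - 3) = 0.325000
L_1(1.7) = (1.7 - (-1))/(3 - (-1)) = 0.675000

P(1.7) = (-8)×L_0(1.7) + 7×L_1(1.7)
P(1.7) = 2.125000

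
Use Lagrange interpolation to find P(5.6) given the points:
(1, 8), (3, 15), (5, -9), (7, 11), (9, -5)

Lagrange interpolation formula:
P(x) = Σ yᵢ × Lᵢ(x)
where Lᵢ(x) = Π_{j≠i} (x - xⱼ)/(xᵢ - xⱼ)

L_0(5.6) = (5.6 - 3)/(1 - 3) × (5.6 - 5)/(1 - 5) × (5.6 - 7)/(1 - 7) × (5.6 - 9)/(1 - 9) = 0.019337
L_1(5.6) = (5.6 - 1)/(3 - 1) × (5.6 - 5)/(3 - 5) × (5.6 - 7)/(3 - 7) × (5.6 - 9)/(3 - 9) = -0.136850
L_2(5.6) = (5.6 - 1)/(5 - 1) × (5.6 - 3)/(5 - 3) × (5.6 - 7)/(5 - 7) × (5.6 - 9)/(5 - 9) = 0.889525
L_3(5.6) = (5.6 - 1)/(7 - 1) × (5.6 - 3)/(7 - 3) × (5.6 - 5)/(7 - 5) × (5.6 - 9)/(7 - 9) = 0.254150
L_4(5.6) = (5.6 - 1)/(9 - 1) × (5.6 - 3)/(9 - 3) × (5.6 - 5)/(9 - 5) × (5.6 - 7)/(9 - 7) = -0.026162

P(5.6) = 8×L_0(5.6) + 15×L_1(5.6) + (-9)×L_2(5.6) + 11×L_3(5.6) + (-5)×L_4(5.6)
P(5.6) = -6.977313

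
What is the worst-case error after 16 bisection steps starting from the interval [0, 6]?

Bisection error bound: |error| ≤ (b-a)/2^n
|error| ≤ (6 - 0)/2^16 = 6/2^16
|error| ≤ 0.0000915527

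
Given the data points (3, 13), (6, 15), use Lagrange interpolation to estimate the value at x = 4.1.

Lagrange interpolation formula:
P(x) = Σ yᵢ × Lᵢ(x)
where Lᵢ(x) = Π_{j≠i} (x - xⱼ)/(xᵢ - xⱼ)

L_0(4.1) = (4.1 - 6)/(3 - 6) = 0.633333
L_1(4.1) = (4.1 - 3)/(6 - 3) = 0.366667

P(4.1) = 13×L_0(4.1) + 15×L_1(4.1)
P(4.1) = 13.733333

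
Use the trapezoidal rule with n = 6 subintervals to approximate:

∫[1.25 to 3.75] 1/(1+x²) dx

f(x) = 1/(1+x²)
a = 1.25, b = 3.75, n = 6
h = (b - a)/n = 0.416667

Trapezoidal rule: (h/2)[f(x₀) + 2f(x₁) + 2f(x₂) + ... + f(xₙ)]

x_0 = 1.2500, f(x_0) = 0.390244, coefficient = 1
x_1 = 1.6667, f(x_1) = 0.264706, coefficient = 2
x_2 = 2.0833, f(x_2) = 0.187256, coefficient = 2
x_3 = 2.5000, f(x_3) = 0.137931, coefficient = 2
x_4 = 2.9167, f(x_4) = 0.105186, coefficient = 2
x_5 = 3.3333, f(x_5) = 0.082569, coefficient = 2
x_6 = 3.7500, f(x_6) = 0.066390, coefficient = 1

I ≈ (0.416667/2) × 2.011930 = 0.419152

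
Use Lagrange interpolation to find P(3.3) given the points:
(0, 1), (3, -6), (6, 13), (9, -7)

Lagrange interpolation formula:
P(x) = Σ yᵢ × Lᵢ(x)
where Lᵢ(x) = Π_{j≠i} (x - xⱼ)/(xᵢ - xⱼ)

L_0(3.3) = (3.3 - 3)/(0 - 3) × (3.3 - 6)/(0 - 6) × (3.3 - 9)/(0 - 9) = -0.028500
L_1(3.3) = (3.3 - 0)/(3 - 0) × (3.3 - 6)/(3 - 6) × (3.3 - 9)/(3 - 9) = 0.940500
L_2(3.3) = (3.3 - 0)/(6 - 0) × (3.3 - 3)/(6 - 3) × (3.3 - 9)/(6 - 9) = 0.104500
L_3(3.3) = (3.3 - 0)/(9 - 0) × (3.3 - 3)/(9 - 3) × (3.3 - 6)/(9 - 6) = -0.016500

P(3.3) = 1×L_0(3.3) + (-6)×L_1(3.3) + 13×L_2(3.3) + (-7)×L_3(3.3)
P(3.3) = -4.197500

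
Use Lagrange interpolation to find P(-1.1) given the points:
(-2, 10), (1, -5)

Lagrange interpolation formula:
P(x) = Σ yᵢ × Lᵢ(x)
where Lᵢ(x) = Π_{j≠i} (x - xⱼ)/(xᵢ - xⱼ)

L_0(-1.1) = (-1.1 - 1)/(-2 - 1) = 0.700000
L_1(-1.1) = (-1.1 - (-2))/(1 - (-2)) = 0.300000

P(-1.1) = 10×L_0(-1.1) + (-5)×L_1(-1.1)
P(-1.1) = 5.500000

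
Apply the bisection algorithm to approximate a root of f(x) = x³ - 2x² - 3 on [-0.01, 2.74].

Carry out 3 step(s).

f(x) = x³ - 2x² - 3
Initial interval: [-0.01, 2.74]

Iteration 1:
  c_1 = (-0.010000 + 2.740000)/2 = 1.365000
  f(c_1) = f(1.365000) = -4.183148
  f(a) × f(c) ≥ 0, new interval: [1.365000, 2.740000]
Iteration 2:
  c_2 = (1.365000 + 2.740000)/2 = 2.052500
  f(c_2) = f(2.052500) = -2.778830
  f(a) × f(c) ≥ 0, new interval: [2.052500, 2.740000]
Iteration 3:
  c_3 = (2.052500 + 2.740000)/2 = 2.396250
  f(c_3) = f(2.396250) = -0.724727
  f(a) × f(c) ≥ 0, new interval: [2.396250, 2.740000]

After 3 iteration(s), the approximation is c_3 = 2.396250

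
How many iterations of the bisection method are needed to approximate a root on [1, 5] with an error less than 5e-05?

We need (b-a)/2^n ≤ 5e-05
(5 - 1)/2^n ≤ 5e-05
4/2^n ≤ 5e-05
2^n ≥ 80000
n ≥ log₂(80000) = 16.29
n ≥ 17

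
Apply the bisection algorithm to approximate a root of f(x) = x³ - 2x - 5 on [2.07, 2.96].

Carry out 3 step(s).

f(x) = x³ - 2x - 5
Initial interval: [2.07, 2.96]

Iteration 1:
  c_1 = (2.070000 + 2.960000)/2 = 2.515000
  f(c_1) = f(2.515000) = 5.877941
  f(a) × f(c) < 0, new interval: [2.070000, 2.515000]
Iteration 2:
  c_2 = (2.070000 + 2.515000)/2 = 2.292500
  f(c_2) = f(2.292500) = 2.463363
  f(a) × f(c) < 0, new interval: [2.070000, 2.292500]
Iteration 3:
  c_3 = (2.070000 + 2.292500)/2 = 2.181250
  f(c_3) = f(2.181250) = 1.015564
  f(a) × f(c) < 0, new interval: [2.070000, 2.181250]

After 3 iteration(s), the approximation is c_3 = 2.181250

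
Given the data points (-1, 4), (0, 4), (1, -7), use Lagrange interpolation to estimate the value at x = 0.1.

Lagrange interpolation formula:
P(x) = Σ yᵢ × Lᵢ(x)
where Lᵢ(x) = Π_{j≠i} (x - xⱼ)/(xᵢ - xⱼ)

L_0(0.1) = (0.1 - 0)/(-1 - 0) × (0.1 - 1)/(-1 - 1) = -0.045000
L_1(0.1) = (0.1 - (-1))/(0 - (-1)) × (0.1 - 1)/(0 - 1) = 0.990000
L_2(0.1) = (0.1 - (-1))/(1 - (-1)) × (0.1 - 0)/(1 - 0) = 0.055000

P(0.1) = 4×L_0(0.1) + 4×L_1(0.1) + (-7)×L_2(0.1)
P(0.1) = 3.395000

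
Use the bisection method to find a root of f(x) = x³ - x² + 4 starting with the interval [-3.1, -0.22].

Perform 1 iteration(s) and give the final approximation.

f(x) = x³ - x² + 4
Initial interval: [-3.1, -0.22]

Iteration 1:
  c_1 = (-3.100000 + (-0.220000))/2 = -1.660000
  f(c_1) = f(-1.660000) = -3.329896
  f(a) × f(c) ≥ 0, new interval: [-1.660000, -0.220000]

After 1 iteration(s), the approximation is c_1 = -1.660000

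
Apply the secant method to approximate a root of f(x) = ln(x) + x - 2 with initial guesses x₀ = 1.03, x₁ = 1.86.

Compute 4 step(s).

f(x) = ln(x) + x - 2
x₀ = 1.03, x₁ = 1.86

Secant formula: x_{n+1} = x_n - f(x_n)(x_n - x_{n-1})/(f(x_n) - f(x_{n-1}))

Iteration 1:
  f(1.030000) = -0.940441
  f(1.860000) = 0.480576
  x_2 = 1.860000 - 0.480576×(1.860000 - 1.030000)/(0.480576 - (-0.940441))
       = 1.579301
Iteration 2:
  f(1.860000) = 0.480576
  f(1.579301) = 0.036283
  x_3 = 1.579301 - 0.036283×(1.579301 - 1.860000)/(0.036283 - 0.480576)
       = 1.556378
Iteration 3:
  f(1.579301) = 0.036283
  f(1.556378) = -0.001261
  x_4 = 1.556378 - (-0.001261)×(1.556378 - 1.579301)/(-0.001261 - 0.036283)
       = 1.557148
Iteration 4:
  f(1.556378) = -0.001261
  f(1.557148) = 0.000003
  x_5 = 1.557148 - 0.000003×(1.557148 - 1.556378)/(0.000003 - (-0.001261))
       = 1.557146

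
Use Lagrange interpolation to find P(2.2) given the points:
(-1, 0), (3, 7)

Lagrange interpolation formula:
P(x) = Σ yᵢ × Lᵢ(x)
where Lᵢ(x) = Π_{j≠i} (x - xⱼ)/(xᵢ - xⱼ)

L_0(2.2) = (2.2 - 3)/(-1 - 3) = 0.200000
L_1(2.2) = (2.2 - (-1))/(3 - (-1)) = 0.800000

P(2.2) = 0×L_0(2.2) + 7×L_1(2.2)
P(2.2) = 5.600000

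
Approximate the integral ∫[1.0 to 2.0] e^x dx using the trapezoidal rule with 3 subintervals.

f(x) = e^x
a = 1.0, b = 2.0, n = 3
h = (b - a)/n = 0.333333

Trapezoidal rule: (h/2)[f(x₀) + 2f(x₁) + 2f(x₂) + ... + f(xₙ)]

x_0 = 1.0000, f(x_0) = 2.718282, coefficient = 1
x_1 = 1.3333, f(x_1) = 3.793668, coefficient = 2
x_2 = 1.6667, f(x_2) = 5.294490, coefficient = 2
x_3 = 2.0000, f(x_3) = 7.389056, coefficient = 1

I ≈ (0.333333/2) × 28.283654 = 4.713942
Exact value: 4.670774
Error: 0.043168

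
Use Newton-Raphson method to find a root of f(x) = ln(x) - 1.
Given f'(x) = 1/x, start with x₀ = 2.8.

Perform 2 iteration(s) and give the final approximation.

f(x) = ln(x) - 1
f'(x) = 1/x
x₀ = 2.8

Newton-Raphson formula: x_{n+1} = x_n - f(x_n)/f'(x_n)

Iteration 1:
  f(2.800000) = 0.029619
  f'(2.800000) = 0.357143
  x_1 = 2.800000 - 0.029619/0.357143 = 2.717066
Iteration 2:
  f(2.717066) = -0.000448
  f'(2.717066) = 0.368044
  x_2 = 2.717066 - (-0.000448)/0.368044 = 2.718282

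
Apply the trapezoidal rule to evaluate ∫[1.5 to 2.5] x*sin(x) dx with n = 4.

f(x) = x*sin(x)
a = 1.5, b = 2.5, n = 4
h = (b - a)/n = 0.250000

Trapezoidal rule: (h/2)[f(x₀) + 2f(x₁) + 2f(x₂) + ... + f(xₙ)]

x_0 = 1.5000, f(x_0) = 1.496242, coefficient = 1
x_1 = 1.7500, f(x_1) = 1.721975, coefficient = 2
x_2 = 2.0000, f(x_2) = 1.818595, coefficient = 2
x_3 = 2.2500, f(x_3) = 1.750665, coefficient = 2
x_4 = 2.5000, f(x_4) = 1.496180, coefficient = 1

I ≈ (0.250000/2) × 13.574893 = 1.696862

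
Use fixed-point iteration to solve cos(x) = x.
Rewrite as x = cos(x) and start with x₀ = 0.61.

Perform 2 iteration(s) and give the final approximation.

Equation: cos(x) = x
Fixed-point form: x = cos(x)
x₀ = 0.61

x_1 = g(0.610000) = 0.819648
x_2 = g(0.819648) = 0.682479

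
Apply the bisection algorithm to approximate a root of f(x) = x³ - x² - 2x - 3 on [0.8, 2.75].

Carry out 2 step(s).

f(x) = x³ - x² - 2x - 3
Initial interval: [0.8, 2.75]

Iteration 1:
  c_1 = (0.800000 + 2.750000)/2 = 1.775000
  f(c_1) = f(1.775000) = -4.108266
  f(a) × f(c) ≥ 0, new interval: [1.775000, 2.750000]
Iteration 2:
  c_2 = (1.775000 + 2.750000)/2 = 2.262500
  f(c_2) = f(2.262500) = -1.062381
  f(a) × f(c) ≥ 0, new interval: [2.262500, 2.750000]

After 2 iteration(s), the approximation is c_2 = 2.262500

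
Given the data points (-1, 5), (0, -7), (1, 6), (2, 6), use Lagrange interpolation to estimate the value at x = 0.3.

Lagrange interpolation formula:
P(x) = Σ yᵢ × Lᵢ(x)
where Lᵢ(x) = Π_{j≠i} (x - xⱼ)/(xᵢ - xⱼ)

L_0(0.3) = (0.3 - 0)/(-1 - 0) × (0.3 - 1)/(-1 - 1) × (0.3 - 2)/(-1 - 2) = -0.059500
L_1(0.3) = (0.3 - (-1))/(0 - (-1)) × (0.3 - 1)/(0 - 1) × (0.3 - 2)/(0 - 2) = 0.773500
L_2(0.3) = (0.3 - (-1))/(1 - (-1)) × (0.3 - 0)/(1 - 0) × (0.3 - 2)/(1 - 2) = 0.331500
L_3(0.3) = (0.3 - (-1))/(2 - (-1)) × (0.3 - 0)/(2 - 0) × (0.3 - 1)/(2 - 1) = -0.045500

P(0.3) = 5×L_0(0.3) + (-7)×L_1(0.3) + 6×L_2(0.3) + 6×L_3(0.3)
P(0.3) = -3.996000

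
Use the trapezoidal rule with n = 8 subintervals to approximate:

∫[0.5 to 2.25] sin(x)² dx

f(x) = sin(x)²
a = 0.5, b = 2.25, n = 8
h = (b - a)/n = 0.218750

Trapezoidal rule: (h/2)[f(x₀) + 2f(x₁) + 2f(x₂) + ... + f(xₙ)]

x_0 = 0.5000, f(x_0) = 0.229849, coefficient = 1
x_1 = 0.7188, f(x_1) = 0.433549, coefficient = 2
x_2 = 0.9375, f(x_2) = 0.649767, coefficient = 2
x_3 = 1.1562, f(x_3) = 0.837773, coefficient = 2
x_4 = 1.3750, f(x_4) = 0.962151, coefficient = 2
x_5 = 1.5938, f(x_5) = 0.999473, coefficient = 2
x_6 = 1.8125, f(x_6) = 0.942708, coefficient = 2
x_7 = 2.0312, f(x_7) = 0.802549, coefficient = 2
x_8 = 2.2500, f(x_8) = 0.605398, coefficient = 1

I ≈ (0.218750/2) × 12.091187 = 1.322474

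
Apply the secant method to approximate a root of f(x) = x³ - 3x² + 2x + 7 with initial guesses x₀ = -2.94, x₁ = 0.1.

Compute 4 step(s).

f(x) = x³ - 3x² + 2x + 7
x₀ = -2.94, x₁ = 0.1

Secant formula: x_{n+1} = x_n - f(x_n)(x_n - x_{n-1})/(f(x_n) - f(x_{n-1}))

Iteration 1:
  f(-2.940000) = -50.222984
  f(0.100000) = 7.171000
  x_2 = 0.100000 - 7.171000×(0.100000 - (-2.940000))/(7.171000 - (-50.222984))
       = -0.279828
Iteration 2:
  f(0.100000) = 7.171000
  f(-0.279828) = 6.183521
  x_3 = -0.279828 - 6.183521×(-0.279828 - 0.100000)/(6.183521 - 7.171000)
       = -2.658284
Iteration 3:
  f(-0.279828) = 6.183521
  f(-2.658284) = -38.300685
  x_4 = -2.658284 - (-38.300685)×(-2.658284 - (-0.279828))/(-38.300685 - 6.183521)
       = -0.610445
Iteration 4:
  f(-2.658284) = -38.300685
  f(-0.610445) = 4.433703
  x_5 = -0.610445 - 4.433703×(-0.610445 - (-2.658284))/(4.433703 - (-38.300685))
       = -0.822909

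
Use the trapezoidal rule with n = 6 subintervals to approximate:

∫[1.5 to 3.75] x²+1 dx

f(x) = x²+1
a = 1.5, b = 3.75, n = 6
h = (b - a)/n = 0.375000

Trapezoidal rule: (h/2)[f(x₀) + 2f(x₁) + 2f(x₂) + ... + f(xₙ)]

x_0 = 1.5000, f(x_0) = 3.250000, coefficient = 1
x_1 = 1.8750, f(x_1) = 4.515625, coefficient = 2
x_2 = 2.2500, f(x_2) = 6.062500, coefficient = 2
x_3 = 2.6250, f(x_3) = 7.890625, coefficient = 2
x_4 = 3.0000, f(x_4) = 10.000000, coefficient = 2
x_5 = 3.3750, f(x_5) = 12.390625, coefficient = 2
x_6 = 3.7500, f(x_6) = 15.062500, coefficient = 1

I ≈ (0.375000/2) × 100.031250 = 18.755859
Exact value: 18.703125
Error: 0.052734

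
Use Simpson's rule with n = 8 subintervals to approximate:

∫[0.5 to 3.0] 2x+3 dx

f(x) = 2x+3
a = 0.5, b = 3.0, n = 8
h = (b - a)/n = 0.312500

Simpson's rule: (h/3)[f(x₀) + 4f(x₁) + 2f(x₂) + ... + f(xₙ)]

x_0 = 0.5000, f(x_0) = 4.000000, coefficient = 1
x_1 = 0.8125, f(x_1) = 4.625000, coefficient = 4
x_2 = 1.1250, f(x_2) = 5.250000, coefficient = 2
x_3 = 1.4375, f(x_3) = 5.875000, coefficient = 4
x_4 = 1.7500, f(x_4) = 6.500000, coefficient = 2
x_5 = 2.0625, f(x_5) = 7.125000, coefficient = 4
x_6 = 2.3750, f(x_6) = 7.750000, coefficient = 2
x_7 = 2.6875, f(x_7) = 8.375000, coefficient = 4
x_8 = 3.0000, f(x_8) = 9.000000, coefficient = 1

I ≈ (0.312500/3) × 156.000000 = 16.250000
Exact value: 16.250000
Error: 0.000000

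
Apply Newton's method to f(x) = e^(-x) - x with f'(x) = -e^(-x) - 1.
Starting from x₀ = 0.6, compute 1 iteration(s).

f(x) = e^(-x) - x
f'(x) = -e^(-x) - 1
x₀ = 0.6

Newton-Raphson formula: x_{n+1} = x_n - f(x_n)/f'(x_n)

Iteration 1:
  f(0.600000) = -0.051188
  f'(0.600000) = -1.548812
  x_1 = 0.600000 - (-0.051188)/(-1.548812) = 0.566950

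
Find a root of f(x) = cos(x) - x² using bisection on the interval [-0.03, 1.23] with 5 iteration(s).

f(x) = cos(x) - x²
Initial interval: [-0.03, 1.23]

Iteration 1:
  c_1 = (-0.030000 + 1.230000)/2 = 0.600000
  f(c_1) = f(0.600000) = 0.465336
  f(a) × f(c) ≥ 0, new interval: [0.600000, 1.230000]
Iteration 2:
  c_2 = (0.600000 + 1.230000)/2 = 0.915000
  f(c_2) = f(0.915000) = -0.227434
  f(a) × f(c) < 0, new interval: [0.600000, 0.915000]
Iteration 3:
  c_3 = (0.600000 + 0.915000)/2 = 0.757500
  f(c_3) = f(0.757500) = 0.152750
  f(a) × f(c) ≥ 0, new interval: [0.757500, 0.915000]
Iteration 4:
  c_4 = (0.757500 + 0.915000)/2 = 0.836250
  f(c_4) = f(0.836250) = -0.029064
  f(a) × f(c) < 0, new interval: [0.757500, 0.836250]
Iteration 5:
  c_5 = (0.757500 + 0.836250)/2 = 0.796875
  f(c_5) = f(0.796875) = 0.063935
  f(a) × f(c) ≥ 0, new interval: [0.796875, 0.836250]

After 5 iteration(s), the approximation is c_5 = 0.796875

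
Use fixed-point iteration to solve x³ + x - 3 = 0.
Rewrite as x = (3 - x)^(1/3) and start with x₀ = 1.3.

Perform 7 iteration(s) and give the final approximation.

Equation: x³ + x - 3 = 0
Fixed-point form: x = (3 - x)^(1/3)
x₀ = 1.3

x_1 = g(1.300000) = 1.193483
x_2 = g(1.193483) = 1.217907
x_3 = g(1.217907) = 1.212393
x_4 = g(1.212393) = 1.213642
x_5 = g(1.213642) = 1.213359
x_6 = g(1.213359) = 1.213423
x_7 = g(1.213423) = 1.213409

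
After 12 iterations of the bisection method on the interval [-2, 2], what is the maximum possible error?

Bisection error bound: |error| ≤ (b-a)/2^n
|error| ≤ (2 - (-2))/2^12 = 4/2^12
|error| ≤ 0.0009765625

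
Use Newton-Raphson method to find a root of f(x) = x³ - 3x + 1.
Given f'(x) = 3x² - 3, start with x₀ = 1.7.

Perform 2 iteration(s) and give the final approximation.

f(x) = x³ - 3x + 1
f'(x) = 3x² - 3
x₀ = 1.7

Newton-Raphson formula: x_{n+1} = x_n - f(x_n)/f'(x_n)

Iteration 1:
  f(1.700000) = 0.813000
  f'(1.700000) = 5.670000
  x_1 = 1.700000 - 0.813000/5.670000 = 1.556614
Iteration 2:
  f(1.556614) = 0.101906
  f'(1.556614) = 4.269139
  x_2 = 1.556614 - 0.101906/4.269139 = 1.532743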